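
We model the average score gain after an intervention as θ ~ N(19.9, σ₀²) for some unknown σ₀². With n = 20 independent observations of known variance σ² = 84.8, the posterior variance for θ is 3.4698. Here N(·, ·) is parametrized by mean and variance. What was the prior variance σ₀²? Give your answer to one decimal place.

σ₀² = 19.1

Posterior precision equals prior precision plus data precision: 1/σ_n² = 1/σ₀² + n/σ².
So 1/σ₀² = 1/3.4698 − 20/84.8 = 0.288201 − 0.235849 = 0.052352.
Hence σ₀² = 1/0.052352 ≈ 19.1.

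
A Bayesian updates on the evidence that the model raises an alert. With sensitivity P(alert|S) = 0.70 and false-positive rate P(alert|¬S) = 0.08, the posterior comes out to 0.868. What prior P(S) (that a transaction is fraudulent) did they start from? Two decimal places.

Bayes' rule in odds form gives O(S|E) = O(S)·[P(E|S)/P(E|¬S)], hence O(S) = O(S|E)/LR.
Posterior odds = 0.868/(1−0.868) = 6.5758. LR = 0.70/0.08 = 8.7500.
Prior odds = 6.5758/8.7500 = 0.7515, so P(S) = 0.7515/(1+0.7515) ≈ 0.43.

P(S) = 0.43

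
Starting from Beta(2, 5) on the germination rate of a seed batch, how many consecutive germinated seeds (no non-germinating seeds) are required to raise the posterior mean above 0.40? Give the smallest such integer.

After k germinated seeds and 0 non-germinating seeds the posterior is Beta(2+k, 5), with mean (2+k)/(2+5+k).
Set (2+k)/(7+k) > 0.40 and solve: k > (0.40·7 − 2)/(1 − 0.40) = 1.333.
The smallest integer exceeding 1.333 is 2.

k = 2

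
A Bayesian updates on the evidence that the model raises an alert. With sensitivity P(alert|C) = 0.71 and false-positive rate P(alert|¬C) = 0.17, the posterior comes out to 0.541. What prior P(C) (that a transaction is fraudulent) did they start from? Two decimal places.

In odds form, posterior odds = prior odds × likelihood ratio, so prior odds = posterior odds ÷ LR.
Posterior odds = 0.541/(1−0.541) = 1.1786. LR = 0.71/0.17 = 4.1765.
Prior odds = 1.1786/4.1765 = 0.2822, so P(C) = 0.2822/(1+0.2822) ≈ 0.22.

P(C) = 0.22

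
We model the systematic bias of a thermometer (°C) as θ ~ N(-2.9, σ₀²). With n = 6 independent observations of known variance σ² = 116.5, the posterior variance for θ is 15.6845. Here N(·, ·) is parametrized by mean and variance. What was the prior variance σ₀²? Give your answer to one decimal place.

σ₀² = 81.6

For the Normal–Normal model with known σ², precisions add: τ_n = τ₀ + n/σ².
So 1/σ₀² = 1/15.6845 − 6/116.5 = 0.063757 − 0.051502 = 0.012255.
Hence σ₀² = 1/0.012255 ≈ 81.6.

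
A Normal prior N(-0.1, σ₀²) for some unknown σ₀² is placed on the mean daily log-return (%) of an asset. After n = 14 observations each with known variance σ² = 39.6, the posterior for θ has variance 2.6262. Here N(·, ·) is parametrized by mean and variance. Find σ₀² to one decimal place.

σ₀² = 36.7

For the Normal–Normal model with known σ², precisions add: τ_n = τ₀ + n/σ².
So 1/σ₀² = 1/2.6262 − 14/39.6 = 0.380778 − 0.353535 = 0.027243.
Hence σ₀² = 1/0.027243 ≈ 36.7.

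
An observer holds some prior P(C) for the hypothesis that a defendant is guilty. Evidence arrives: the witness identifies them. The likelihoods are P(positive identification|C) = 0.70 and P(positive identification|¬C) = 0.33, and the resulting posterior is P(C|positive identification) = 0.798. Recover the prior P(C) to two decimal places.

Bayes' rule in odds form gives O(C|E) = O(C)·[P(E|C)/P(E|¬C)], hence O(C) = O(C|E)/LR.
Posterior odds = 0.798/(1−0.798) = 3.9505. LR = 0.70/0.33 = 2.1212.
Prior odds = 3.9505/2.1212 = 1.8624, so P(C) = 1.8624/(1+1.8624) ≈ 0.65.

P(C) = 0.65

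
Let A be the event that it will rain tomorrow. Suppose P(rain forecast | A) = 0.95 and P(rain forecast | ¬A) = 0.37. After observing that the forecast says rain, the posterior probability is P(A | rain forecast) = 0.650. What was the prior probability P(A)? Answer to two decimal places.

P(A) = 0.42

In odds form, posterior odds = prior odds × likelihood ratio, so prior odds = posterior odds ÷ LR.
Posterior odds = 0.650/(1−0.650) = 1.8571. LR = 0.95/0.37 = 2.5676.
Prior odds = 1.8571/2.5676 = 0.7233, so P(A) = 0.7233/(1+0.7233) ≈ 0.42.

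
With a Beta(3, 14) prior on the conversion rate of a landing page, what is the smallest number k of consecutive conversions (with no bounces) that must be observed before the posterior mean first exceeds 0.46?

k = 9

After k conversions and 0 bounces the posterior is Beta(3+k, 14), with mean (3+k)/(3+14+k).
Set (3+k)/(17+k) > 0.46 and solve: k > (0.46·17 − 3)/(1 − 0.46) = 8.926.
The smallest integer exceeding 8.926 is 9.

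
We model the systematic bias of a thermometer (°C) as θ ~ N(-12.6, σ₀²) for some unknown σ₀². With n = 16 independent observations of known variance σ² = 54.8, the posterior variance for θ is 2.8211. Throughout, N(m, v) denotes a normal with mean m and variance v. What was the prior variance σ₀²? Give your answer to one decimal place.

Posterior precision equals prior precision plus data precision: 1/σ_n² = 1/σ₀² + n/σ².
So 1/σ₀² = 1/2.8211 − 16/54.8 = 0.354472 − 0.291971 = 0.062501.
Hence σ₀² = 1/0.062501 ≈ 16.0.

σ₀² = 16.0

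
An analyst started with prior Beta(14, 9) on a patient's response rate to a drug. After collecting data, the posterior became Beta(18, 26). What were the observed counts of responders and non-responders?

4 responders and 17 non-responders

Beta is conjugate to the binomial likelihood: posterior = Beta(α+s, β+f).
So s = 18 − 14 = 4 and f = 26 − 9 = 17.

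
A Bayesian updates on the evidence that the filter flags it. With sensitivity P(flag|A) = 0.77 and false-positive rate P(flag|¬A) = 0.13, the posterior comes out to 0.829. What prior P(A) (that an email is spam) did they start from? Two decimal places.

Bayes' rule in odds form gives O(A|E) = O(A)·[P(E|A)/P(E|¬A)], hence O(A) = O(A|E)/LR.
Posterior odds = 0.829/(1−0.829) = 4.8480. LR = 0.77/0.13 = 5.9231.
Prior odds = 4.8480/5.9231 = 0.8185, so P(A) = 0.8185/(1+0.8185) ≈ 0.45.

P(A) = 0.45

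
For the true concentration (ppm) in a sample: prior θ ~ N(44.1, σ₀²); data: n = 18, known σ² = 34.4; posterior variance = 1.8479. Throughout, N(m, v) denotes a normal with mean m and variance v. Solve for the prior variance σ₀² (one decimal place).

Posterior precision equals prior precision plus data precision: 1/σ_n² = 1/σ₀² + n/σ².
So 1/σ₀² = 1/1.8479 − 18/34.4 = 0.541155 − 0.523256 = 0.017899.
Hence σ₀² = 1/0.017899 ≈ 55.9.

σ₀² = 55.9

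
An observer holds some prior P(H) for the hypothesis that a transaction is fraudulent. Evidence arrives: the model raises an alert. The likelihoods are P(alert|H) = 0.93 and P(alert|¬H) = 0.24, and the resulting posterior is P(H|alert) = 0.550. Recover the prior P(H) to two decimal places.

P(H) = 0.24

Bayes' rule in odds form gives O(H|E) = O(H)·[P(E|H)/P(E|¬H)], hence O(H) = O(H|E)/LR.
Posterior odds = 0.550/(1−0.550) = 1.2222. LR = 0.93/0.24 = 3.8750.
Prior odds = 1.2222/3.8750 = 0.3154, so P(H) = 0.3154/(1+0.3154) ≈ 0.24.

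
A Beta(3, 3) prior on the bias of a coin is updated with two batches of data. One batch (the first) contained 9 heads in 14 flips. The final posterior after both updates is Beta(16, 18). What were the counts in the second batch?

Because Beta–binomial updating is additive in the counts, the combined data contributed (α_post−α_prior, β_post−β_prior) successes and failures.
Total across both batches: 16−3=13 heads, 18−3=15 tails.
Subtract the first batch: 13−9=4 heads and 15−5=10 tails.

4 heads and 10 tails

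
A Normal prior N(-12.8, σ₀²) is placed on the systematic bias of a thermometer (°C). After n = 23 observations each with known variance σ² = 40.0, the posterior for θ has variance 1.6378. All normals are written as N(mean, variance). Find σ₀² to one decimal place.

σ₀² = 28.1

Posterior precision equals prior precision plus data precision: 1/σ_n² = 1/σ₀² + n/σ².
So 1/σ₀² = 1/1.6378 − 23/40.0 = 0.610575 − 0.575000 = 0.035575.
Hence σ₀² = 1/0.035575 ≈ 28.1.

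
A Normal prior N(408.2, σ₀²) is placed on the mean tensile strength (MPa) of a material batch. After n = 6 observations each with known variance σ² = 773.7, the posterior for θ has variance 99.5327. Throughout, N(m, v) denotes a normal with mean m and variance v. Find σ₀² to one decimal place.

For the Normal–Normal model with known σ², precisions add: τ_n = τ₀ + n/σ².
So 1/σ₀² = 1/99.5327 − 6/773.7 = 0.010047 − 0.007755 = 0.002292.
Hence σ₀² = 1/0.002292 ≈ 436.3.

σ₀² = 436.3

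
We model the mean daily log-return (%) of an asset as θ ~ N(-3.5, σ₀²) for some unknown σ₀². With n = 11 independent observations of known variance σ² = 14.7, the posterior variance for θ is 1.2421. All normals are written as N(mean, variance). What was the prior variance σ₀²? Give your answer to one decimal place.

σ₀² = 17.6

For the Normal–Normal model with known σ², precisions add: τ_n = τ₀ + n/σ².
So 1/σ₀² = 1/1.2421 − 11/14.7 = 0.805088 − 0.748299 = 0.056789.
Hence σ₀² = 1/0.056789 ≈ 17.6.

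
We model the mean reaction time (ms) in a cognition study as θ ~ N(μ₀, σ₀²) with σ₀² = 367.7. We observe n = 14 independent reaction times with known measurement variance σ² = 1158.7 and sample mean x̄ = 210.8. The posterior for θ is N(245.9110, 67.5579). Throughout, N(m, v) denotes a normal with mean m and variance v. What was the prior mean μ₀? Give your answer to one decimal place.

μ₀ = 401.9

The posterior mean is a precision-weighted average: μ_n = (τ₀μ₀ + τ_data·x̄)/(τ₀+τ_data), with τ₀=1/σ₀² and τ_data=n/σ².
Here τ₀ = 1/367.7 = 0.002720 and τ_data = 14/1158.7 = 0.012083, so τ_n = 0.014803.
Rearranging for μ₀: μ₀ = (μ_n·τ_n − τ_data·x̄)/τ₀ = (245.9110·0.014803 − 0.012083·210.8) / 0.002720 = 1.093124/0.002720 ≈ 401.9.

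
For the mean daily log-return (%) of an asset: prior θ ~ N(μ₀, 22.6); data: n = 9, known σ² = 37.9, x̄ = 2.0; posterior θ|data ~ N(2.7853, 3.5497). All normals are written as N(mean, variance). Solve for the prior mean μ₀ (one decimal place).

The posterior mean is a precision-weighted average: μ_n = (τ₀μ₀ + τ_data·x̄)/(τ₀+τ_data), with τ₀=1/σ₀² and τ_data=n/σ².
Here τ₀ = 1/22.6 = 0.044248 and τ_data = 9/37.9 = 0.237467, so τ_n = 0.281715.
Rearranging for μ₀: μ₀ = (μ_n·τ_n − τ_data·x̄)/τ₀ = (2.7853·0.281715 − 0.237467·2.0) / 0.044248 = 0.309727/0.044248 ≈ 7.0.

μ₀ = 7.0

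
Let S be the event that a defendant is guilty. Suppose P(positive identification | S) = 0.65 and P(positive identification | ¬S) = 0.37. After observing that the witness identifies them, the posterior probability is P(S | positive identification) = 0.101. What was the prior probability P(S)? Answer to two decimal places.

P(S) = 0.06

Bayes' rule in odds form gives O(S|E) = O(S)·[P(E|S)/P(E|¬S)], hence O(S) = O(S|E)/LR.
Posterior odds = 0.101/(1−0.101) = 0.1123. LR = 0.65/0.37 = 1.7568.
Prior odds = 0.1123/1.7568 = 0.0639, so P(S) = 0.0639/(1+0.0639) ≈ 0.06.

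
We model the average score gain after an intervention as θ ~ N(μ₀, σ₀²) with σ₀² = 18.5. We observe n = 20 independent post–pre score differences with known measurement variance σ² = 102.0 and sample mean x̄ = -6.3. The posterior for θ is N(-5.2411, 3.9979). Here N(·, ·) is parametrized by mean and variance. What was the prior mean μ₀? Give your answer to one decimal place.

μ₀ = -1.4

With known observation variance, the Normal–Normal posterior has precision τ_n = τ₀ + n/σ² and mean μ_n = (τ₀μ₀ + (n/σ²)x̄)/τ_n.
Here τ₀ = 1/18.5 = 0.054054 and τ_data = 20/102.0 = 0.196078, so τ_n = 0.250132.
Rearranging for μ₀: μ₀ = (μ_n·τ_n − τ_data·x̄)/τ₀ = (-5.2411·0.250132 − 0.196078·-6.3) / 0.054054 = -0.075675/0.054054 ≈ -1.4.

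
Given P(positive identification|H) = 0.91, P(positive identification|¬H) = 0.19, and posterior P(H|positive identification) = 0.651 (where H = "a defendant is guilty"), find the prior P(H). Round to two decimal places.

Bayes' rule in odds form gives O(H|E) = O(H)·[P(E|H)/P(E|¬H)], hence O(H) = O(H|E)/LR.
Posterior odds = 0.651/(1−0.651) = 1.8653. LR = 0.91/0.19 = 4.7895.
Prior odds = 1.8653/4.7895 = 0.3895, so P(H) = 0.3895/(1+0.3895) ≈ 0.28.

P(H) = 0.28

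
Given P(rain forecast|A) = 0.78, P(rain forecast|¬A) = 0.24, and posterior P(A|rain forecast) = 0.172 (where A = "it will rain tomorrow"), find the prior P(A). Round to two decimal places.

P(A) = 0.06

In odds form, posterior odds = prior odds × likelihood ratio, so prior odds = posterior odds ÷ LR.
Posterior odds = 0.172/(1−0.172) = 0.2077. LR = 0.78/0.24 = 3.2500.
Prior odds = 0.2077/3.2500 = 0.0639, so P(A) = 0.0639/(1+0.0639) ≈ 0.06.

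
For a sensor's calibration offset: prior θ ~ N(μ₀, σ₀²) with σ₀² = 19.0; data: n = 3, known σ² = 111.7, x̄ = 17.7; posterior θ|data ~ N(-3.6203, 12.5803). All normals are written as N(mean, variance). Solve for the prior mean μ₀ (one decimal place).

μ₀ = -14.5

The posterior mean is a precision-weighted average: μ_n = (τ₀μ₀ + τ_data·x̄)/(τ₀+τ_data), with τ₀=1/σ₀² and τ_data=n/σ².
Here τ₀ = 1/19.0 = 0.052632 and τ_data = 3/111.7 = 0.026858, so τ_n = 0.079490.
Rearranging for μ₀: μ₀ = (μ_n·τ_n − τ_data·x̄)/τ₀ = (-3.6203·0.079490 − 0.026858·17.7) / 0.052632 = -0.763164/0.052632 ≈ -14.5.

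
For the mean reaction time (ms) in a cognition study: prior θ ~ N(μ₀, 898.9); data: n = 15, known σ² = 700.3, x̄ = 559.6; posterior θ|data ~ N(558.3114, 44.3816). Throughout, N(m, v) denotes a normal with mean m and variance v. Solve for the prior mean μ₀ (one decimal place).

μ₀ = 533.5

The posterior mean is a precision-weighted average: μ_n = (τ₀μ₀ + τ_data·x̄)/(τ₀+τ_data), with τ₀=1/σ₀² and τ_data=n/σ².
Here τ₀ = 1/898.9 = 0.001112 and τ_data = 15/700.3 = 0.021419, so τ_n = 0.022531.
Rearranging for μ₀: μ₀ = (μ_n·τ_n − τ_data·x̄)/τ₀ = (558.3114·0.022531 − 0.021419·559.6) / 0.001112 = 0.593242/0.001112 ≈ 533.5.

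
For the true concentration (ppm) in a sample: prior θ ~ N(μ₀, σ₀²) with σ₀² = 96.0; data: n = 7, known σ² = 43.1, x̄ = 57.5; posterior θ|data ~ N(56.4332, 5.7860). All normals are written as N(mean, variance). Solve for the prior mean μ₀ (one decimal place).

The posterior mean is a precision-weighted average: μ_n = (τ₀μ₀ + τ_data·x̄)/(τ₀+τ_data), with τ₀=1/σ₀² and τ_data=n/σ².
Here τ₀ = 1/96.0 = 0.010417 and τ_data = 7/43.1 = 0.162413, so τ_n = 0.172830.
Rearranging for μ₀: μ₀ = (μ_n·τ_n − τ_data·x̄)/τ₀ = (56.4332·0.172830 − 0.162413·57.5) / 0.010417 = 0.414602/0.010417 ≈ 39.8.

μ₀ = 39.8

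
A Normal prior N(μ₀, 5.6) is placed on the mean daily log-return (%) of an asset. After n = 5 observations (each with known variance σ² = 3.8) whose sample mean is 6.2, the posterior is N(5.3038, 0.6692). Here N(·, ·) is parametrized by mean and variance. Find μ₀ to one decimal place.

The posterior mean is a precision-weighted average: μ_n = (τ₀μ₀ + τ_data·x̄)/(τ₀+τ_data), with τ₀=1/σ₀² and τ_data=n/σ².
Here τ₀ = 1/5.6 = 0.178571 and τ_data = 5/3.8 = 1.315789, so τ_n = 1.494360.
Rearranging for μ₀: μ₀ = (μ_n·τ_n − τ_data·x̄)/τ₀ = (5.3038·1.494360 − 1.315789·6.2) / 0.178571 = -0.232105/0.178571 ≈ -1.3.

μ₀ = -1.3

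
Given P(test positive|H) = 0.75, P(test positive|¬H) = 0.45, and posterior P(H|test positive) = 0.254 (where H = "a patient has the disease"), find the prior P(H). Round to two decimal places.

In odds form, posterior odds = prior odds × likelihood ratio, so prior odds = posterior odds ÷ LR.
Posterior odds = 0.254/(1−0.254) = 0.3405. LR = 0.75/0.45 = 1.6667.
Prior odds = 0.3405/1.6667 = 0.2043, so P(H) = 0.2043/(1+0.2043) ≈ 0.17.

P(H) = 0.17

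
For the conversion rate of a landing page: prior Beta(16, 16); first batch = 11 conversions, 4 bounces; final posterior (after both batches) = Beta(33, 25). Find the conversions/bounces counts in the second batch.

6 conversions and 5 bounces

Sequential conjugate updates are equivalent to a single update on the pooled data, so total successes = posterior α − prior α and total failures = posterior β − prior β.
Total across both batches: 33−16=17 conversions, 25−16=9 bounces.
Subtract the first batch: 17−11=6 conversions and 9−4=5 bounces.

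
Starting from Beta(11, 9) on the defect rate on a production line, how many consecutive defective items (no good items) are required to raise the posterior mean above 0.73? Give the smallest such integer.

After k defective items and 0 good items the posterior is Beta(11+k, 9), with mean (11+k)/(11+9+k).
Set (11+k)/(20+k) > 0.73 and solve: k > (0.73·20 − 11)/(1 − 0.73) = 13.333.
The smallest integer exceeding 13.333 is 14, and checking k=14: (25)/(34) = 0.7353 > 0.73.

k = 14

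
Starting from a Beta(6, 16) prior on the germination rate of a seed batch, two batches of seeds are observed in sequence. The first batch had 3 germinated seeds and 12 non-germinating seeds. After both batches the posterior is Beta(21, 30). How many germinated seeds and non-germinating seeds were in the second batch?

12 germinated seeds and 2 non-germinating seeds

Because Beta–binomial updating is additive in the counts, the combined data contributed (α_post−α_prior, β_post−β_prior) successes and failures.
Total across both batches: 21−6=15 germinated seeds, 30−16=14 non-germinating seeds.
Subtract the first batch: 15−3=12 germinated seeds and 14−12=2 non-germinating seeds.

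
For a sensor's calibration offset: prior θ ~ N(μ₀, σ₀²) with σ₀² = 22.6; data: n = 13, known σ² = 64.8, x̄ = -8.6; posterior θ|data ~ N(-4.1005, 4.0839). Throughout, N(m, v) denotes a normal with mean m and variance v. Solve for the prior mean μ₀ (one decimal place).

μ₀ = 16.3

The posterior mean is a precision-weighted average: μ_n = (τ₀μ₀ + τ_data·x̄)/(τ₀+τ_data), with τ₀=1/σ₀² and τ_data=n/σ².
Here τ₀ = 1/22.6 = 0.044248 and τ_data = 13/64.8 = 0.200617, so τ_n = 0.244865.
Rearranging for μ₀: μ₀ = (μ_n·τ_n − τ_data·x̄)/τ₀ = (-4.1005·0.244865 − 0.200617·-8.6) / 0.044248 = 0.721237/0.044248 ≈ 16.3.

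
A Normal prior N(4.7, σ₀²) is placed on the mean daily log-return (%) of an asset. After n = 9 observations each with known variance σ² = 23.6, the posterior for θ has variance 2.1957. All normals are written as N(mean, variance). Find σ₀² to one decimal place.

Posterior precision equals prior precision plus data precision: 1/σ_n² = 1/σ₀² + n/σ².
So 1/σ₀² = 1/2.1957 − 9/23.6 = 0.455436 − 0.381356 = 0.074080.
Hence σ₀² = 1/0.074080 ≈ 13.5.

σ₀² = 13.5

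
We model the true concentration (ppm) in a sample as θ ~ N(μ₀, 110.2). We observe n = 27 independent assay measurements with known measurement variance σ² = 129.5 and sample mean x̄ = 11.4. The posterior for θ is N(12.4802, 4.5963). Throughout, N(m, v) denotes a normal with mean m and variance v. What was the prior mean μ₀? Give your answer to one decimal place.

μ₀ = 37.3

The posterior mean is a precision-weighted average: μ_n = (τ₀μ₀ + τ_data·x̄)/(τ₀+τ_data), with τ₀=1/σ₀² and τ_data=n/σ².
Here τ₀ = 1/110.2 = 0.009074 and τ_data = 27/129.5 = 0.208494, so τ_n = 0.217568.
Rearranging for μ₀: μ₀ = (μ_n·τ_n − τ_data·x̄)/τ₀ = (12.4802·0.217568 − 0.208494·11.4) / 0.009074 = 0.338461/0.009074 ≈ 37.3.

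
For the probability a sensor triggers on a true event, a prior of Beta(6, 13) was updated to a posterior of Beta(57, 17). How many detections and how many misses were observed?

A Beta(a, b) prior with s successes and f failures in binomial data gives a Beta(a+s, b+f) posterior.
Match parameters: s=57−6=51, f=17−13=4.

51 detections and 4 misses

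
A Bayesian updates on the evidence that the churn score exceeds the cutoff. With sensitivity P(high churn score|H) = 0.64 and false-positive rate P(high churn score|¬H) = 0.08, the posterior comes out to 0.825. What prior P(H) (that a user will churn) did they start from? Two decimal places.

P(H) = 0.37

In odds form, posterior odds = prior odds × likelihood ratio, so prior odds = posterior odds ÷ LR.
Posterior odds = 0.825/(1−0.825) = 4.7143. LR = 0.64/0.08 = 8.0000.
Prior odds = 4.7143/8.0000 = 0.5893, so P(H) = 0.5893/(1+0.5893) ≈ 0.37.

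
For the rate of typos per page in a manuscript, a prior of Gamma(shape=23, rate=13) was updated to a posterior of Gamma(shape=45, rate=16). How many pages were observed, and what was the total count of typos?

n = 3 pages with total 22 typos

Gamma–Poisson conjugacy: posterior shape = α + Σxᵢ, posterior rate = β + n.
Matching: Σxᵢ = 45 − 23 = 22 and n = 16 − 13 = 3.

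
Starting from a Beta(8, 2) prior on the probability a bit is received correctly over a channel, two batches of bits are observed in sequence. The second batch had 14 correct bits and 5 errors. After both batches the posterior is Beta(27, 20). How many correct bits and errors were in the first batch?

Because Beta–binomial updating is additive in the counts, the combined data contributed (α_post−α_prior, β_post−β_prior) successes and failures.
Total across both batches: 27−8=19 correct bits, 20−2=18 errors.
Subtract the second batch: 19−14=5 correct bits and 18−5=13 errors.

5 correct bits and 13 errors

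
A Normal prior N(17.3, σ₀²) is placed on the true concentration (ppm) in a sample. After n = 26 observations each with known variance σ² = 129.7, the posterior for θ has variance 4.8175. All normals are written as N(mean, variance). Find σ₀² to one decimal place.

σ₀² = 140.6

For the Normal–Normal model with known σ², precisions add: τ_n = τ₀ + n/σ².
So 1/σ₀² = 1/4.8175 − 26/129.7 = 0.207577 − 0.200463 = 0.007114.
Hence σ₀² = 1/0.007114 ≈ 140.6.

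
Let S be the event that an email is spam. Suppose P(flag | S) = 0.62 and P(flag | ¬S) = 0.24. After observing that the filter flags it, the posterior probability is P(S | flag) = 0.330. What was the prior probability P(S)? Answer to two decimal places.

P(S) = 0.16

Bayes' rule in odds form gives O(S|E) = O(S)·[P(E|S)/P(E|¬S)], hence O(S) = O(S|E)/LR.
Posterior odds = 0.330/(1−0.330) = 0.4925. LR = 0.62/0.24 = 2.5833.
Prior odds = 0.4925/2.5833 = 0.1906, so P(S) = 0.1906/(1+0.1906) ≈ 0.16.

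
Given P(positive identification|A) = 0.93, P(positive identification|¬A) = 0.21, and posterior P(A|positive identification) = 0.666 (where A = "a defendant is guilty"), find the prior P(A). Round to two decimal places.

P(A) = 0.31

Bayes' rule in odds form gives O(A|E) = O(A)·[P(E|A)/P(E|¬A)], hence O(A) = O(A|E)/LR.
Posterior odds = 0.666/(1−0.666) = 1.9940. LR = 0.93/0.21 = 4.4286.
Prior odds = 1.9940/4.4286 = 0.4503, so P(A) = 0.4503/(1+0.4503) ≈ 0.31.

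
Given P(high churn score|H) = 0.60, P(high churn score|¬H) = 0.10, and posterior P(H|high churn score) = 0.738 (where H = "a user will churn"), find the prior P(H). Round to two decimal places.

In odds form, posterior odds = prior odds × likelihood ratio, so prior odds = posterior odds ÷ LR.
Posterior odds = 0.738/(1−0.738) = 2.8168. LR = 0.60/0.10 = 6.0000.
Prior odds = 2.8168/6.0000 = 0.4695, so P(H) = 0.4695/(1+0.4695) ≈ 0.32.

P(H) = 0.32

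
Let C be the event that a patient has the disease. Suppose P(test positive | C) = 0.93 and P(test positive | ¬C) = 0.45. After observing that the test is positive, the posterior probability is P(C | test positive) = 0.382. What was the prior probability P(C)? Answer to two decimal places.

Bayes' rule in odds form gives O(C|E) = O(C)·[P(E|C)/P(E|¬C)], hence O(C) = O(C|E)/LR.
Posterior odds = 0.382/(1−0.382) = 0.6181. LR = 0.93/0.45 = 2.0667.
Prior odds = 0.6181/2.0667 = 0.2991, so P(C) = 0.2991/(1+0.2991) ≈ 0.23.

P(C) = 0.23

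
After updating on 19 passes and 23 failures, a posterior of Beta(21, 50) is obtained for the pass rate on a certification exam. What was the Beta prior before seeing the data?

Beta(2, 27)

Under Beta–binomial conjugacy the posterior parameters are (a+s, b+f).
So a = 21 − 19 = 2 and b = 50 − 23 = 27.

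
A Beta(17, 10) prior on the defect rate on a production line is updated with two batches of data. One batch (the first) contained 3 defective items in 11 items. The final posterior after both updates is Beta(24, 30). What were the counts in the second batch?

Sequential conjugate updates are equivalent to a single update on the pooled data, so total successes = posterior α − prior α and total failures = posterior β − prior β.
Total across both batches: 24−17=7 defective items, 30−10=20 good items.
Subtract the first batch: 7−3=4 defective items and 20−8=12 good items.

4 defective items and 12 good items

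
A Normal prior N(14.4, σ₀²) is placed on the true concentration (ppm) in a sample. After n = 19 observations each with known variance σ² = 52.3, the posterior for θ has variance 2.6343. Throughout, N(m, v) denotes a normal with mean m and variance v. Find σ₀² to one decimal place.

For the Normal–Normal model with known σ², precisions add: τ_n = τ₀ + n/σ².
So 1/σ₀² = 1/2.6343 − 19/52.3 = 0.379607 − 0.363289 = 0.016318.
Hence σ₀² = 1/0.016318 ≈ 61.3.

σ₀² = 61.3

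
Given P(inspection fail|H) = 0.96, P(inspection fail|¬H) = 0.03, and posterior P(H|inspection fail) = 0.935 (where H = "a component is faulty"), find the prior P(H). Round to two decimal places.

P(H) = 0.31

In odds form, posterior odds = prior odds × likelihood ratio, so prior odds = posterior odds ÷ LR.
Posterior odds = 0.935/(1−0.935) = 14.3846. LR = 0.96/0.03 = 32.0000.
Prior odds = 14.3846/32.0000 = 0.4495, so P(H) = 0.4495/(1+0.4495) ≈ 0.31.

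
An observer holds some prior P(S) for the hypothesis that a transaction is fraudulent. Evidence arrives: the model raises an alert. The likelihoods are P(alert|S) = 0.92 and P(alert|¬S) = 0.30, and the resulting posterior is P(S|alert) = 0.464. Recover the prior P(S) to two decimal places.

P(S) = 0.22

Bayes' rule in odds form gives O(S|E) = O(S)·[P(E|S)/P(E|¬S)], hence O(S) = O(S|E)/LR.
Posterior odds = 0.464/(1−0.464) = 0.8657. LR = 0.92/0.30 = 3.0667.
Prior odds = 0.8657/3.0667 = 0.2823, so P(S) = 0.2823/(1+0.2823) ≈ 0.22.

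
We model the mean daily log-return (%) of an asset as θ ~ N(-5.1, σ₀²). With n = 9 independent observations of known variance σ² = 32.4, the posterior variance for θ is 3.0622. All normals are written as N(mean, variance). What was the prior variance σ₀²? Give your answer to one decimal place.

σ₀² = 20.5

Posterior precision equals prior precision plus data precision: 1/σ_n² = 1/σ₀² + n/σ².
So 1/σ₀² = 1/3.0622 − 9/32.4 = 0.326563 − 0.277778 = 0.048785.
Hence σ₀² = 1/0.048785 ≈ 20.5.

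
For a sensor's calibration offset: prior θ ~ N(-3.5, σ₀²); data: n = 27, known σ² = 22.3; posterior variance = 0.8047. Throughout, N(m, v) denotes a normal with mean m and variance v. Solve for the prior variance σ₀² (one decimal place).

σ₀² = 31.3

Posterior precision equals prior precision plus data precision: 1/σ_n² = 1/σ₀² + n/σ².
So 1/σ₀² = 1/0.8047 − 27/22.3 = 1.242699 − 1.210762 = 0.031937.
Hence σ₀² = 1/0.031937 ≈ 31.3.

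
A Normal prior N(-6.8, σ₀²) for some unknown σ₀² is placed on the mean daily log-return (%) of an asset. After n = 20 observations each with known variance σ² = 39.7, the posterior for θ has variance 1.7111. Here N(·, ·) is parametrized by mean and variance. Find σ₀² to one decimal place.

Posterior precision equals prior precision plus data precision: 1/σ_n² = 1/σ₀² + n/σ².
So 1/σ₀² = 1/1.7111 − 20/39.7 = 0.584419 − 0.503778 = 0.080641.
Hence σ₀² = 1/0.080641 ≈ 12.4.

σ₀² = 12.4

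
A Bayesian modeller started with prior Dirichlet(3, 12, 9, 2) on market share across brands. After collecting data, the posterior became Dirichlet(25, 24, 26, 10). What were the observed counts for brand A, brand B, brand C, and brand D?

For a Dirichlet(α) prior with multinomial counts c, the posterior is Dirichlet(α + c) componentwise.
Counts are posterior − prior componentwise: 25−3=22, 24−12=12, 26−9=17, 10−2=8.

counts (22, 12, 17, 8)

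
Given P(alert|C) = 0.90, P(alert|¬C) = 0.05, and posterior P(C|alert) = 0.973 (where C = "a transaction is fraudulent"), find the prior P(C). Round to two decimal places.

Bayes' rule in odds form gives O(C|E) = O(C)·[P(E|C)/P(E|¬C)], hence O(C) = O(C|E)/LR.
Posterior odds = 0.973/(1−0.973) = 36.0370. LR = 0.90/0.05 = 18.0000.
Prior odds = 36.0370/18.0000 = 2.0021, so P(C) = 2.0021/(1+2.0021) ≈ 0.67.

P(C) = 0.67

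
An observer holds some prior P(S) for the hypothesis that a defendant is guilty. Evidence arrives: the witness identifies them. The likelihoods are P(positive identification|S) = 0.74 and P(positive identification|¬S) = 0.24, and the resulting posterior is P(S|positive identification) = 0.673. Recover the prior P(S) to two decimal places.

P(S) = 0.40

Bayes' rule in odds form gives O(S|E) = O(S)·[P(E|S)/P(E|¬S)], hence O(S) = O(S|E)/LR.
Posterior odds = 0.673/(1−0.673) = 2.0581. LR = 0.74/0.24 = 3.0833.
Prior odds = 2.0581/3.0833 = 0.6675, so P(S) = 0.6675/(1+0.6675) ≈ 0.40.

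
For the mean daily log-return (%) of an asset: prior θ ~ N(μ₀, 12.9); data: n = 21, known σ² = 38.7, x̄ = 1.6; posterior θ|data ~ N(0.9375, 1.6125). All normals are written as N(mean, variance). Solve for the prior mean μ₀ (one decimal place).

The posterior mean is a precision-weighted average: μ_n = (τ₀μ₀ + τ_data·x̄)/(τ₀+τ_data), with τ₀=1/σ₀² and τ_data=n/σ².
Here τ₀ = 1/12.9 = 0.077519 and τ_data = 21/38.7 = 0.542636, so τ_n = 0.620155.
Rearranging for μ₀: μ₀ = (μ_n·τ_n − τ_data·x̄)/τ₀ = (0.9375·0.620155 − 0.542636·1.6) / 0.077519 = -0.286822/0.077519 ≈ -3.7.

μ₀ = -3.7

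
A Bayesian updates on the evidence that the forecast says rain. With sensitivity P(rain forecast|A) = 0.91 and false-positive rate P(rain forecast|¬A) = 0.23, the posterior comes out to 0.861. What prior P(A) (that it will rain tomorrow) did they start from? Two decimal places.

P(A) = 0.61

Bayes' rule in odds form gives O(A|E) = O(A)·[P(E|A)/P(E|¬A)], hence O(A) = O(A|E)/LR.
Posterior odds = 0.861/(1−0.861) = 6.1942. LR = 0.91/0.23 = 3.9565.
Prior odds = 6.1942/3.9565 = 1.5656, so P(A) = 1.5656/(1+1.5656) ≈ 0.61.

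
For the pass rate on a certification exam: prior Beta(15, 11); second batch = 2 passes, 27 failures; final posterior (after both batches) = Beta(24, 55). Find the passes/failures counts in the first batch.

Because Beta–binomial updating is additive in the counts, the combined data contributed (α_post−α_prior, β_post−β_prior) successes and failures.
Total across both batches: 24−15=9 passes, 55−11=44 failures.
Subtract the second batch: 9−2=7 passes and 44−27=17 failures.

7 passes and 17 failures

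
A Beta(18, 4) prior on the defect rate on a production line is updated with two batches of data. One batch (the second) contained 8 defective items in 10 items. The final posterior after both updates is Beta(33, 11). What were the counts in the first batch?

7 defective items and 5 good items

Sequential conjugate updates are equivalent to a single update on the pooled data, so total successes = posterior α − prior α and total failures = posterior β − prior β.
Total across both batches: 33−18=15 defective items, 11−4=7 good items.
Subtract the second batch: 15−8=7 defective items and 7−2=5 good items.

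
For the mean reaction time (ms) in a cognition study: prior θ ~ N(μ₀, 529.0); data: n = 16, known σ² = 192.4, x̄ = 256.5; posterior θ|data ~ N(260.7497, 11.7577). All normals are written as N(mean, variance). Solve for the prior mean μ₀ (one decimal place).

μ₀ = 447.7

With known observation variance, the Normal–Normal posterior has precision τ_n = τ₀ + n/σ² and mean μ_n = (τ₀μ₀ + (n/σ²)x̄)/τ_n.
Here τ₀ = 1/529.0 = 0.001890 and τ_data = 16/192.4 = 0.083160, so τ_n = 0.085050.
Rearranging for μ₀: μ₀ = (μ_n·τ_n − τ_data·x̄)/τ₀ = (260.7497·0.085050 − 0.083160·256.5) / 0.001890 = 0.846222/0.001890 ≈ 447.7.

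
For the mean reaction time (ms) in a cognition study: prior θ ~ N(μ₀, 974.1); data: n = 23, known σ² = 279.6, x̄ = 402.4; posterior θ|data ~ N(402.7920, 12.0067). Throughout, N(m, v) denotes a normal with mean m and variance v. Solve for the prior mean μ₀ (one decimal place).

The posterior mean is a precision-weighted average: μ_n = (τ₀μ₀ + τ_data·x̄)/(τ₀+τ_data), with τ₀=1/σ₀² and τ_data=n/σ².
Here τ₀ = 1/974.1 = 0.001027 and τ_data = 23/279.6 = 0.082260, so τ_n = 0.083287.
Rearranging for μ₀: μ₀ = (μ_n·τ_n − τ_data·x̄)/τ₀ = (402.7920·0.083287 − 0.082260·402.4) / 0.001027 = 0.445913/0.001027 ≈ 434.2.

μ₀ = 434.2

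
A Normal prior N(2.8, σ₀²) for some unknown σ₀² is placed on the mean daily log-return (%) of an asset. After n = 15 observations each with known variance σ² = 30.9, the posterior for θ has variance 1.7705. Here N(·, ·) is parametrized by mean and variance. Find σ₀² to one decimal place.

σ₀² = 12.6

Posterior precision equals prior precision plus data precision: 1/σ_n² = 1/σ₀² + n/σ².
So 1/σ₀² = 1/1.7705 − 15/30.9 = 0.564812 − 0.485437 = 0.079375.
Hence σ₀² = 1/0.079375 ≈ 12.6.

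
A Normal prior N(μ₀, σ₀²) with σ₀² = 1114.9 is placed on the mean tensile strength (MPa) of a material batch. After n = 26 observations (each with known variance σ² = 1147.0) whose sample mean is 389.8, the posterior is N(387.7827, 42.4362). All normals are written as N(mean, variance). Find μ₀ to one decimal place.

μ₀ = 336.8

The posterior mean is a precision-weighted average: μ_n = (τ₀μ₀ + τ_data·x̄)/(τ₀+τ_data), with τ₀=1/σ₀² and τ_data=n/σ².
Here τ₀ = 1/1114.9 = 0.000897 and τ_data = 26/1147.0 = 0.022668, so τ_n = 0.023565.
Rearranging for μ₀: μ₀ = (μ_n·τ_n − τ_data·x̄)/τ₀ = (387.7827·0.023565 − 0.022668·389.8) / 0.000897 = 0.302113/0.000897 ≈ 336.8.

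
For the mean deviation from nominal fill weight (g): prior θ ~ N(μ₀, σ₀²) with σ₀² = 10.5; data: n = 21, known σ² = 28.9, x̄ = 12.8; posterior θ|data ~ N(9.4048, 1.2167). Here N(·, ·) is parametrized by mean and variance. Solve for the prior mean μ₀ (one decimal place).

μ₀ = -16.5

With known observation variance, the Normal–Normal posterior has precision τ_n = τ₀ + n/σ² and mean μ_n = (τ₀μ₀ + (n/σ²)x̄)/τ_n.
Here τ₀ = 1/10.5 = 0.095238 and τ_data = 21/28.9 = 0.726644, so τ_n = 0.821882.
Rearranging for μ₀: μ₀ = (μ_n·τ_n − τ_data·x̄)/τ₀ = (9.4048·0.821882 − 0.726644·12.8) / 0.095238 = -1.571407/0.095238 ≈ -16.5.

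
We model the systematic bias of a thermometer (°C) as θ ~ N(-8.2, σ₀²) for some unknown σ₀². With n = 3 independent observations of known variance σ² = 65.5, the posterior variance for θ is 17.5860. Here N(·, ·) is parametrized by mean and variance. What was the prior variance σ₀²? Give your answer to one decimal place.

Posterior precision equals prior precision plus data precision: 1/σ_n² = 1/σ₀² + n/σ².
So 1/σ₀² = 1/17.5860 − 3/65.5 = 0.056863 − 0.045802 = 0.011061.
Hence σ₀² = 1/0.011061 ≈ 90.4.

σ₀² = 90.4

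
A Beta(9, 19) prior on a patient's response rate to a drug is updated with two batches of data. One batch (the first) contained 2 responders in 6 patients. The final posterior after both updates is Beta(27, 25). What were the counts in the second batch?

16 responders and 2 non-responders

Because Beta–binomial updating is additive in the counts, the combined data contributed (α_post−α_prior, β_post−β_prior) successes and failures.
Total across both batches: 27−9=18 responders, 25−19=6 non-responders.
Subtract the first batch: 18−2=16 responders and 6−4=2 non-responders.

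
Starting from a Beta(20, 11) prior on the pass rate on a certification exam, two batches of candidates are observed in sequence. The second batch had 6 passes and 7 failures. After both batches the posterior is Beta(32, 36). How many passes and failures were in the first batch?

Sequential conjugate updates are equivalent to a single update on the pooled data, so total successes = posterior α − prior α and total failures = posterior β − prior β.
Total across both batches: 32−20=12 passes, 36−11=25 failures.
Subtract the second batch: 12−6=6 passes and 25−7=18 failures.

6 passes and 18 failures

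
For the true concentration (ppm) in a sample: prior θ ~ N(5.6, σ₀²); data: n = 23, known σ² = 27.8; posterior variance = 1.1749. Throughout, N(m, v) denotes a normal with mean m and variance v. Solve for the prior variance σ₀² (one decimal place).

For the Normal–Normal model with known σ², precisions add: τ_n = τ₀ + n/σ².
So 1/σ₀² = 1/1.1749 − 23/27.8 = 0.851136 − 0.827338 = 0.023798.
Hence σ₀² = 1/0.023798 ≈ 42.0.

σ₀² = 42.0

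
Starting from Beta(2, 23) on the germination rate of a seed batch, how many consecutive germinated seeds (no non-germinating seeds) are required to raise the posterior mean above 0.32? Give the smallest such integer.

After k germinated seeds and 0 non-germinating seeds the posterior is Beta(2+k, 23), with mean (2+k)/(2+23+k).
Set (2+k)/(25+k) > 0.32 and solve: k > (0.32·25 − 2)/(1 − 0.32) = 8.824.
The smallest integer exceeding 8.824 is 9, and checking k=9: (11)/(34) = 0.3235 > 0.32.

k = 9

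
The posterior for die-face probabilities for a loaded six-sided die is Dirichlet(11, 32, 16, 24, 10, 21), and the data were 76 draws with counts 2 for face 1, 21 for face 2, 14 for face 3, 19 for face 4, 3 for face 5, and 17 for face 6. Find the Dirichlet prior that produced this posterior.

Dirichlet(9, 11, 2, 5, 7, 4)

For a Dirichlet(α) prior with multinomial counts c, the posterior is Dirichlet(α + c) componentwise.
Subtract each count from the matching posterior parameter: 11−2=9, 32−21=11, 16−14=2, 24−19=5, 10−3=7, 21−17=4.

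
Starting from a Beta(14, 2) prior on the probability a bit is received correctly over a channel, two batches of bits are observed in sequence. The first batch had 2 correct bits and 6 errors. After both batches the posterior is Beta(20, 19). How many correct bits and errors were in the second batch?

Sequential conjugate updates are equivalent to a single update on the pooled data, so total successes = posterior α − prior α and total failures = posterior β − prior β.
Total across both batches: 20−14=6 correct bits, 19−2=17 errors.
Subtract the first batch: 6−2=4 correct bits and 17−6=11 errors.

4 correct bits and 11 errors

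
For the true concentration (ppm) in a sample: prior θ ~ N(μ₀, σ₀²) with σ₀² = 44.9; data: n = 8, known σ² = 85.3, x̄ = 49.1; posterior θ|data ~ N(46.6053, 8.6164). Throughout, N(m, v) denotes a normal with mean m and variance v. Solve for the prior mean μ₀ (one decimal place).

μ₀ = 36.1

The posterior mean is a precision-weighted average: μ_n = (τ₀μ₀ + τ_data·x̄)/(τ₀+τ_data), with τ₀=1/σ₀² and τ_data=n/σ².
Here τ₀ = 1/44.9 = 0.022272 and τ_data = 8/85.3 = 0.093787, so τ_n = 0.116059.
Rearranging for μ₀: μ₀ = (μ_n·τ_n − τ_data·x̄)/τ₀ = (46.6053·0.116059 − 0.093787·49.1) / 0.022272 = 0.804023/0.022272 ≈ 36.1.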